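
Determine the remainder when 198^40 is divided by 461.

Using repeated squaring:
40 in binary is 101000, i.e. 40 = 32 + 8.
198^1 ≡ 198 (mod 461)
198^2 ≡ 198^2 = 39204 ≡ 19 (mod 461)
198^4 ≡ 19^2 = 361 (mod 461)
198^8 ≡ 361^2 = 130321 ≡ 319 (mod 461)
198^16 ≡ 319^2 = 101761 ≡ 341 (mod 461)
198^32 ≡ 341^2 = 116281 ≡ 109 (mod 461)
198^40 = 198^32 × 198^8 ≡ 109 × 319 (mod 461).
109 × 319 = 34771 ≡ 196 (mod 461).

196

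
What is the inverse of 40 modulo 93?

7

93 = 2×40 + 13
40 = 3×13 + 1
13 = 13×1 + 0
gcd(40, 93) = 1, so the inverse exists.
Bézout: 1 = −3×93 + 7×40.
So 40⁻¹ ≡ 7 (mod 93).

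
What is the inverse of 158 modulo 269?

63

269 = 1*158 + 111
158 = 1*111 + 47
111 = 2*47 + 17
47 = 2*17 + 13
17 = 1*13 + 4
13 = 3*4 + 1
4 = 4*1 + 0
gcd(158, 269) = 1, so the inverse exists.
Back-substitute for 1:
1 = 1*13 − 3*4
  = −3*17 + 4*13
  = 4*47 − 11*17
  = −11*111 + 26*47
  = 26*158 − 37*111
  = −37*269 + 63*158
So 158⁻¹ ≡ 63 (mod 269).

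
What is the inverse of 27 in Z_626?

371

Apply the Euclidean algorithm and back-substitute:
626 = 23×27 + 5
27 = 5×5 + 2
5 = 2×2 + 1
2 = 2×1 + 0
gcd(27, 626) = 1, so the inverse exists.
Back-substitute for 1:
1 = 1×5 − 2×2
  = −2×27 + 11×5
  = 11×626 − 255×27
So 27⁻¹ ≡ −255 ≡ 371 (mod 626).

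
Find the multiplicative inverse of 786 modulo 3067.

956

By the extended Euclidean algorithm:
3067 = 3*786 + 709
786 = 1*709 + 77
709 = 9*77 + 16
77 = 4*16 + 13
16 = 1*13 + 3
13 = 4*3 + 1
3 = 3*1 + 0
gcd(786, 3067) = 1, so the inverse exists.
Bézout: 1 = −245*3067 + 956*786.
So 786⁻¹ ≡ 956 (mod 3067).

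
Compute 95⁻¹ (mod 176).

Apply the Euclidean algorithm and back-substitute:
176 = 1*95 + 81
95 = 1*81 + 14
81 = 5*14 + 11
14 = 1*11 + 3
11 = 3*3 + 2
3 = 1*2 + 1
2 = 2*1 + 0
gcd(95, 176) = 1, so the inverse exists.
Back-substitute for 1:
1 = 1*3 − 1*2
  = −1*11 + 4*3
  = 4*14 − 5*11
  = −5*81 + 29*14
  = 29*95 − 34*81
  = −34*176 + 63*95
So 95⁻¹ ≡ 63 (mod 176).

63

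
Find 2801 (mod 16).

2801 = 175·16 + 1, so 2801 ≡ 1 (mod 16).

1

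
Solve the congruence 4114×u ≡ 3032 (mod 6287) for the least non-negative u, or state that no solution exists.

gcd(4114, 6287) = 1, so a unique solution mod 6287 exists.
4114⁻¹ ≡ 2737 (mod 6287).
u ≡ 2737×3032 ≡ 6031 (mod 6287).

6031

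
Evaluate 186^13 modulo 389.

13 in binary is 1101, i.e. 13 = 8 + 4 + 1.
186^1 ≡ 186 (mod 389)
186^2 ≡ 186^2 = 34596 ≡ 364 (mod 389)
186^4 ≡ 364^2 = 132496 ≡ 236 (mod 389)
186^8 ≡ 236^2 = 55696 ≡ 69 (mod 389)
186^13 = 186^8 · 186^4 · 186^1 ≡ 69 · 236 · 186 (mod 389).
Accumulate the product:
69 · 236 = 16284 ≡ 335
335 · 186 = 62310 ≡ 70

70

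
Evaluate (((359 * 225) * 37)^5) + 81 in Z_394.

359 * 225 = 80775 ≡ 5 (mod 394)
5 * 37 = 185
(185)^5 ≡ 373 (mod 394)
373 + 81 = 454 ≡ 60 (mod 394)

60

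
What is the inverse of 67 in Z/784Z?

Run the extended Euclidean algorithm:
784 = 11×67 + 47
67 = 1×47 + 20
47 = 2×20 + 7
20 = 2×7 + 6
7 = 1×6 + 1
6 = 6×1 + 0
gcd(67, 784) = 1, so the inverse exists.
Bézout: 1 = 10×784 − 117×67.
So 67⁻¹ ≡ −117 ≡ 667 (mod 784).

667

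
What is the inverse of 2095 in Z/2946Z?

997

By the extended Euclidean algorithm:
2946 = 1·2095 + 851
2095 = 2·851 + 393
851 = 2·393 + 65
393 = 6·65 + 3
65 = 21·3 + 2
3 = 1·2 + 1
2 = 2·1 + 0
gcd(2095, 2946) = 1, so the inverse exists.
Bézout: 1 = −709·2946 + 997·2095.
So 2095⁻¹ ≡ 997 (mod 2946).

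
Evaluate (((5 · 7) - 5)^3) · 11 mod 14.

4

5 · 7 = 35 ≡ 7 (mod 14)
7 - 5 = 2
(2)^3 ≡ 8 (mod 14)
8 · 11 = 88 ≡ 4 (mod 14)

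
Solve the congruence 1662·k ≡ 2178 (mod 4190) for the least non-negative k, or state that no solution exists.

24

gcd(1662, 4190) = 2, and 2 | 2178, so solutions exist.
Divide through by 2: 831·k mod 2095 = 1089.
831⁻¹ ≡ 1616 (mod 2095).
k ≡ 1616·1089 ≡ 24 (mod 2095).
The smallest non-negative solution is k = 24.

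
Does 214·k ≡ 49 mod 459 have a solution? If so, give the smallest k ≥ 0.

gcd(214, 459) = 1, so a unique solution mod 459 exists.
214⁻¹ ≡ 148 (mod 459).
k ≡ 148·49 ≡ 367 (mod 459).

367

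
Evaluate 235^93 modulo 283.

93 in binary is 1011101, i.e. 93 = 64 + 16 + 8 + 4 + 1.
235^1 ≡ 235 (mod 283)
235^2 ≡ 235^2 = 55225 ≡ 40 (mod 283)
235^4 ≡ 40^2 = 1600 ≡ 185 (mod 283)
235^8 ≡ 185^2 = 34225 ≡ 265 (mod 283)
235^16 ≡ 265^2 = 70225 ≡ 41 (mod 283)
235^32 ≡ 41^2 = 1681 ≡ 266 (mod 283)
235^64 ≡ 266^2 = 70756 ≡ 6 (mod 283)
235^93 = 235^64 × 235^16 × 235^8 × 235^4 × 235^1 ≡ 6 × 41 × 265 × 185 × 235 (mod 283).
Accumulate the product:
6 × 41 = 246
246 × 265 = 65190 ≡ 100
100 × 185 = 18500 ≡ 105
105 × 235 = 24675 ≡ 54

54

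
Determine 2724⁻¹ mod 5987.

3510

By the extended Euclidean algorithm:
5987 = 2*2724 + 539
2724 = 5*539 + 29
539 = 18*29 + 17
29 = 1*17 + 12
17 = 1*12 + 5
12 = 2*5 + 2
5 = 2*2 + 1
2 = 2*1 + 0
gcd(2724, 5987) = 1, so the inverse exists.
Back-substitute for 1:
1 = 1*5 − 2*2
  = −2*12 + 5*5
  = 5*17 − 7*12
  = −7*29 + 12*17
  = 12*539 − 223*29
  = −223*2724 + 1127*539
  = 1127*5987 − 2477*2724
So 2724⁻¹ ≡ −2477 ≡ 3510 (mod 5987).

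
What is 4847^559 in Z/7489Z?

4847^1 ≡ 4847 (mod 7489)
4847^2 ≡ 4847^2 = 23493409 ≡ 416 (mod 7489)
4847^4 ≡ 416^2 = 173056 ≡ 809 (mod 7489)
4847^8 ≡ 809^2 = 654481 ≡ 2938 (mod 7489)
4847^16 ≡ 2938^2 = 8631844 ≡ 4516 (mod 7489)
4847^32 ≡ 4516^2 = 20394256 ≡ 1709 (mod 7489)
4847^64 ≡ 1709^2 = 2920681 ≡ 7460 (mod 7489)
4847^128 ≡ 7460^2 = 55651600 ≡ 841 (mod 7489)
4847^256 ≡ 841^2 = 707281 ≡ 3315 (mod 7489)
4847^512 ≡ 3315^2 = 10989225 ≡ 2862 (mod 7489)
4847^559 = 4847^512 · 4847^32 · 4847^8 · 4847^4 · 4847^2 · 4847^1 ≡ 2862 · 1709 · 2938 · 809 · 416 · 4847 (mod 7489).
Accumulate the product:
2862 · 1709 = 4891158 ≡ 841
841 · 2938 = 2470858 ≡ 6977
6977 · 809 = 5644393 ≡ 5176
5176 · 416 = 2153216 ≡ 3873
3873 · 4847 = 18772431 ≡ 4997

4997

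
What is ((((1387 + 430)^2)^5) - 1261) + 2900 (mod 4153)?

1387 + 430 = 1817
(1817)^2 ≡ 4007 (mod 4153)
(4007)^5 ≡ 3376 (mod 4153)
3376 - 1261 = 2115
2115 + 2900 = 5015 ≡ 862 (mod 4153)

862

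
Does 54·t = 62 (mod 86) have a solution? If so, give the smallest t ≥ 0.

gcd(54, 86) = 2, and 2 | 62, so solutions exist.
Divide through by 2: 27·t ≡ 31 (mod 43).
27⁻¹ ≡ 8 (mod 43).
t ≡ 8·31 ≡ 33 (mod 43).
The smallest non-negative solution is t = 33.

33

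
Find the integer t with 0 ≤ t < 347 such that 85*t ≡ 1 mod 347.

49

By the extended Euclidean algorithm:
347 = 4*85 + 7
85 = 12*7 + 1
7 = 7*1 + 0
gcd(85, 347) = 1, so the inverse exists.
Bézout: 1 = −12*347 + 49*85.
So 85⁻¹ ≡ 49 (mod 347).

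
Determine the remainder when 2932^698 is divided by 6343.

Compute successive squares:
2932^1 ≡ 2932 (mod 6343)
2932^2 ≡ 2932^2 = 8596624 ≡ 1859 (mod 6343)
2932^4 ≡ 1859^2 = 3455881 ≡ 5289 (mod 6343)
2932^8 ≡ 5289^2 = 27973521 ≡ 891 (mod 6343)
2932^16 ≡ 891^2 = 793881 ≡ 1006 (mod 6343)
2932^32 ≡ 1006^2 = 1012036 ≡ 3499 (mod 6343)
2932^64 ≡ 3499^2 = 12243001 ≡ 1011 (mod 6343)
2932^128 ≡ 1011^2 = 1022121 ≡ 898 (mod 6343)
2932^256 ≡ 898^2 = 806404 ≡ 843 (mod 6343)
2932^512 ≡ 843^2 = 710649 ≡ 233 (mod 6343)
2932^698 = 2932^512 × 2932^128 × 2932^32 × 2932^16 × 2932^8 × 2932^2 ≡ 233 × 898 × 3499 × 1006 × 891 × 1859 (mod 6343).
Accumulate the product:
233 × 898 = 209234 ≡ 6258
6258 × 3499 = 21896742 ≡ 706
706 × 1006 = 710236 ≡ 6163
6163 × 891 = 5491233 ≡ 4538
4538 × 1859 = 8436142 ≡ 6295

6295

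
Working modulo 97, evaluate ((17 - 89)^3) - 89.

17 - 89 = -72 ≡ 25 (mod 97)
(25)^3 ≡ 8 (mod 97)
8 - 89 = -81 ≡ 16 (mod 97)

16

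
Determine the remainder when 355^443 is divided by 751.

459

By square-and-multiply:
443 in binary is 110111011, i.e. 443 = 256 + 128 + 32 + 16 + 8 + 2 + 1.
355^1 ≡ 355 (mod 751)
355^2 ≡ 355^2 = 126025 ≡ 608 (mod 751)
355^4 ≡ 608^2 = 369664 ≡ 172 (mod 751)
355^8 ≡ 172^2 = 29584 ≡ 295 (mod 751)
355^16 ≡ 295^2 = 87025 ≡ 660 (mod 751)
355^32 ≡ 660^2 = 435600 ≡ 20 (mod 751)
355^64 ≡ 20^2 = 400 (mod 751)
355^128 ≡ 400^2 = 160000 ≡ 37 (mod 751)
355^256 ≡ 37^2 = 1369 ≡ 618 (mod 751)
355^443 = 355^256 * 355^128 * 355^32 * 355^16 * 355^8 * 355^2 * 355^1 ≡ 618 * 37 * 20 * 660 * 295 * 608 * 355 (mod 751).
Accumulate the product:
618 * 37 = 22866 ≡ 336
336 * 20 = 6720 ≡ 712
712 * 660 = 469920 ≡ 545
545 * 295 = 160775 ≡ 61
61 * 608 = 37088 ≡ 289
289 * 355 = 102595 ≡ 459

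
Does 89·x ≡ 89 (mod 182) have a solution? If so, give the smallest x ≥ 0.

gcd(89, 182) = 1, so a unique solution mod 182 exists.
89⁻¹ ≡ 45 (mod 182).
x ≡ 45·89 ≡ 1 (mod 182).

1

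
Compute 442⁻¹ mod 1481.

1481 = 3*442 + 155
442 = 2*155 + 132
155 = 1*132 + 23
132 = 5*23 + 17
23 = 1*17 + 6
17 = 2*6 + 5
6 = 1*5 + 1
5 = 5*1 + 0
gcd(442, 1481) = 1, so the inverse exists.
Back-substitute for 1:
1 = 1*6 − 1*5
  = −1*17 + 3*6
  = 3*23 − 4*17
  = −4*132 + 23*23
  = 23*155 − 27*132
  = −27*442 + 77*155
  = 77*1481 − 258*442
So 442⁻¹ ≡ −258 ≡ 1223 (mod 1481).

1223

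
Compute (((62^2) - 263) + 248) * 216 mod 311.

115

(62)^2 ≡ 112 (mod 311)
112 - 263 = -151 ≡ 160 (mod 311)
160 + 248 = 408 ≡ 97 (mod 311)
97 * 216 = 20952 ≡ 115 (mod 311)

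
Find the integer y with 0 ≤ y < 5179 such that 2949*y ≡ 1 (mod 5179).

Apply the Euclidean algorithm and back-substitute:
5179 = 1×2949 + 2230
2949 = 1×2230 + 719
2230 = 3×719 + 73
719 = 9×73 + 62
73 = 1×62 + 11
62 = 5×11 + 7
11 = 1×7 + 4
7 = 1×4 + 3
4 = 1×3 + 1
3 = 3×1 + 0
gcd(2949, 5179) = 1, so the inverse exists.
Bézout: 1 = 808×5179 − 1419×2949.
So 2949⁻¹ ≡ −1419 ≡ 3760 (mod 5179).

3760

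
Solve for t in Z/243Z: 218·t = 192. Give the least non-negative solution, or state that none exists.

177

gcd(218, 243) = 1, so a unique solution mod 243 exists.
218⁻¹ ≡ 68 (mod 243).
t ≡ 68·192 ≡ 177 (mod 243).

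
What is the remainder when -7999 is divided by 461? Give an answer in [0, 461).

299

-7999 = -18·461 + 299, so -7999 ≡ 299 (mod 461).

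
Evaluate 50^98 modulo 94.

By square-and-multiply:
50^1 ≡ 50 (mod 94)
50^2 ≡ 50^2 = 2500 ≡ 56 (mod 94)
50^4 ≡ 56^2 = 3136 ≡ 34 (mod 94)
50^8 ≡ 34^2 = 1156 ≡ 28 (mod 94)
50^16 ≡ 28^2 = 784 ≡ 32 (mod 94)
50^32 ≡ 32^2 = 1024 ≡ 84 (mod 94)
50^64 ≡ 84^2 = 7056 ≡ 6 (mod 94)
50^98 = 50^64 · 50^32 · 50^2 ≡ 6 · 84 · 56 (mod 94).
Accumulate the product:
6 · 84 = 504 ≡ 34
34 · 56 = 1904 ≡ 24

24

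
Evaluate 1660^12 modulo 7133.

12 in binary is 1100, i.e. 12 = 8 + 4.
1660^1 ≡ 1660 (mod 7133)
1660^2 ≡ 1660^2 = 2755600 ≡ 2262 (mod 7133)
1660^4 ≡ 2262^2 = 5116644 ≡ 2283 (mod 7133)
1660^8 ≡ 2283^2 = 5212089 ≡ 4999 (mod 7133)
1660^12 = 1660^8 × 1660^4 ≡ 4999 × 2283 (mod 7133).
4999 × 2283 = 11412717 ≡ 7050 (mod 7133).

7050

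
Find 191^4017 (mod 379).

179

By square-and-multiply:
191^1 ≡ 191 (mod 379)
191^2 ≡ 191^2 = 36481 ≡ 97 (mod 379)
191^4 ≡ 97^2 = 9409 ≡ 313 (mod 379)
191^8 ≡ 313^2 = 97969 ≡ 187 (mod 379)
191^16 ≡ 187^2 = 34969 ≡ 101 (mod 379)
191^32 ≡ 101^2 = 10201 ≡ 347 (mod 379)
191^64 ≡ 347^2 = 120409 ≡ 266 (mod 379)
191^128 ≡ 266^2 = 70756 ≡ 262 (mod 379)
191^256 ≡ 262^2 = 68644 ≡ 45 (mod 379)
191^512 ≡ 45^2 = 2025 ≡ 130 (mod 379)
191^1024 ≡ 130^2 = 16900 ≡ 224 (mod 379)
191^2048 ≡ 224^2 = 50176 ≡ 148 (mod 379)
191^4017 = 191^2048 × 191^1024 × 191^512 × 191^256 × 191^128 × 191^32 × 191^16 × 191^1 ≡ 148 × 224 × 130 × 45 × 262 × 347 × 101 × 191 (mod 379).
Accumulate the product:
148 × 224 = 33152 ≡ 179
179 × 130 = 23270 ≡ 151
151 × 45 = 6795 ≡ 352
352 × 262 = 92224 ≡ 127
127 × 347 = 44069 ≡ 105
105 × 101 = 10605 ≡ 372
372 × 191 = 71052 ≡ 179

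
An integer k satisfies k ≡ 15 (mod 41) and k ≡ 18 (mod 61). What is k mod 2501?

384

41⁻¹ mod 61: 41·3 ≡ 1 (mod 61), so 41⁻¹ ≡ 3.
k = 15 + 41·((18 − 15)·3 mod 61) = 15 + 41·9 = 384.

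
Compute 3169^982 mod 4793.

4436

982 in binary is 1111010110, i.e. 982 = 512 + 256 + 128 + 64 + 16 + 4 + 2.
3169^1 ≡ 3169 (mod 4793)
3169^2 ≡ 3169^2 = 10042561 ≡ 1226 (mod 4793)
3169^4 ≡ 1226^2 = 1503076 ≡ 2867 (mod 4793)
3169^8 ≡ 2867^2 = 8219689 ≡ 4487 (mod 4793)
3169^16 ≡ 4487^2 = 20133169 ≡ 2569 (mod 4793)
3169^32 ≡ 2569^2 = 6599761 ≡ 4593 (mod 4793)
3169^64 ≡ 4593^2 = 21095649 ≡ 1656 (mod 4793)
3169^128 ≡ 1656^2 = 2742336 ≡ 740 (mod 4793)
3169^256 ≡ 740^2 = 547600 ≡ 1198 (mod 4793)
3169^512 ≡ 1198^2 = 1435204 ≡ 2097 (mod 4793)
3169^982 = 3169^512 · 3169^256 · 3169^128 · 3169^64 · 3169^16 · 3169^4 · 3169^2 ≡ 2097 · 1198 · 740 · 1656 · 2569 · 2867 · 1226 (mod 4793).
Accumulate the product:
2097 · 1198 = 2512206 ≡ 674
674 · 740 = 498760 ≡ 288
288 · 1656 = 476928 ≡ 2421
2421 · 2569 = 6219549 ≡ 3028
3028 · 2867 = 8681276 ≡ 1153
1153 · 1226 = 1413578 ≡ 4436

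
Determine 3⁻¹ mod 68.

23

Apply the Euclidean algorithm and back-substitute:
68 = 22×3 + 2
3 = 1×2 + 1
2 = 2×1 + 0
gcd(3, 68) = 1, so the inverse exists.
Back-substitute for 1:
1 = 1×3 − 1×2
  = −1×68 + 23×3
So 3⁻¹ ≡ 23 (mod 68).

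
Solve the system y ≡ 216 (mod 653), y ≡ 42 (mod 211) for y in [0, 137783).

653⁻¹ mod 211: 653×95 ≡ 1 (mod 211), so 653⁻¹ ≡ 95.
y = 216 + 653×((42 − 216)×95 mod 211) = 216 + 653×139 = 90983.

90983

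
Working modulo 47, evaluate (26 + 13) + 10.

2

26 + 13 = 39
39 + 10 = 49 ≡ 2 (mod 47)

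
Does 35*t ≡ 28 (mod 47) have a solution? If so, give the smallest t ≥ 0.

29

gcd(35, 47) = 1, so a unique solution mod 47 exists.
35⁻¹ ≡ 43 (mod 47).
t ≡ 43*28 ≡ 29 (mod 47).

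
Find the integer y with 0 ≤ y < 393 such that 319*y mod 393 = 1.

154

Run the extended Euclidean algorithm:
393 = 1·319 + 74
319 = 4·74 + 23
74 = 3·23 + 5
23 = 4·5 + 3
5 = 1·3 + 2
3 = 1·2 + 1
2 = 2·1 + 0
gcd(319, 393) = 1, so the inverse exists.
Back-substitute for 1:
1 = 1·3 − 1·2
  = −1·5 + 2·3
  = 2·23 − 9·5
  = −9·74 + 29·23
  = 29·319 − 125·74
  = −125·393 + 154·319
So 319⁻¹ ≡ 154 (mod 393).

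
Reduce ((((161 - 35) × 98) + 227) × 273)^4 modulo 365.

110

161 - 35 = 126
126 × 98 = 12348 ≡ 303 (mod 365)
303 + 227 = 530 ≡ 165 (mod 365)
165 × 273 = 45045 ≡ 150 (mod 365)
(150)^4 ≡ 110 (mod 365)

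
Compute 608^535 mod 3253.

By square-and-multiply:
535 in binary is 1000010111, i.e. 535 = 512 + 16 + 4 + 2 + 1.
608^1 ≡ 608 (mod 3253)
608^2 ≡ 608^2 = 369664 ≡ 2075 (mod 3253)
608^4 ≡ 2075^2 = 4305625 ≡ 1906 (mod 3253)
608^8 ≡ 1906^2 = 3632836 ≡ 2488 (mod 3253)
608^16 ≡ 2488^2 = 6190144 ≡ 2938 (mod 3253)
608^32 ≡ 2938^2 = 8631844 ≡ 1635 (mod 3253)
608^64 ≡ 1635^2 = 2673225 ≡ 2512 (mod 3253)
608^128 ≡ 2512^2 = 6310144 ≡ 2577 (mod 3253)
608^256 ≡ 2577^2 = 6640929 ≡ 1556 (mod 3253)
608^512 ≡ 1556^2 = 2421136 ≡ 904 (mod 3253)
608^535 = 608^512 × 608^16 × 608^4 × 608^2 × 608^1 ≡ 904 × 2938 × 1906 × 2075 × 608 (mod 3253).
Accumulate the product:
904 × 2938 = 2655952 ≡ 1504
1504 × 1906 = 2866624 ≡ 731
731 × 2075 = 1516825 ≡ 927
927 × 608 = 563616 ≡ 847

847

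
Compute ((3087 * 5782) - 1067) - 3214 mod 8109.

4953

3087 * 5782 = 17849034 ≡ 1125 (mod 8109)
1125 - 1067 = 58
58 - 3214 = -3156 ≡ 4953 (mod 8109)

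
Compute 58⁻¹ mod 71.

60

71 = 1×58 + 13
58 = 4×13 + 6
13 = 2×6 + 1
6 = 6×1 + 0
gcd(58, 71) = 1, so the inverse exists.
Bézout: 1 = 9×71 − 11×58.
So 58⁻¹ ≡ −11 ≡ 60 (mod 71).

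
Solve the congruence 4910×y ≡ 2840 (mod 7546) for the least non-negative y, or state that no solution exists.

gcd(4910, 7546) = 2, and 2 | 2840, so solutions exist.
Divide through by 2: 2455×y ≡ 1420 (mod 3773).
2455⁻¹ ≡ 1480 (mod 3773).
y ≡ 1480×1420 ≡ 39 (mod 3773).
The smallest non-negative solution is y = 39.

39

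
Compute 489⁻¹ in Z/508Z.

401

Run the extended Euclidean algorithm:
508 = 1·489 + 19
489 = 25·19 + 14
19 = 1·14 + 5
14 = 2·5 + 4
5 = 1·4 + 1
4 = 4·1 + 0
gcd(489, 508) = 1, so the inverse exists.
Back-substitute for 1:
1 = 1·5 − 1·4
  = −1·14 + 3·5
  = 3·19 − 4·14
  = −4·489 + 103·19
  = 103·508 − 107·489
So 489⁻¹ ≡ −107 ≡ 401 (mod 508).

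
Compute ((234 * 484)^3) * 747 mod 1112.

234 * 484 = 113256 ≡ 944 (mod 1112)
(944)^3 ≡ 1048 (mod 1112)
1048 * 747 = 782856 ≡ 8 (mod 1112)

8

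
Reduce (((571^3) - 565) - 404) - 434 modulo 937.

163

(571)^3 ≡ 629 (mod 937)
629 - 565 = 64
64 - 404 = -340 ≡ 597 (mod 937)
597 - 434 = 163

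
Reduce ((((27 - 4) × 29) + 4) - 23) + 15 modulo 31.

12

27 - 4 = 23
23 × 29 = 667 ≡ 16 (mod 31)
16 + 4 = 20
20 - 23 = -3 ≡ 28 (mod 31)
28 + 15 = 43 ≡ 12 (mod 31)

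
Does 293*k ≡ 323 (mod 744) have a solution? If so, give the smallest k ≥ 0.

415

gcd(293, 744) = 1, so a unique solution mod 744 exists.
293⁻¹ ≡ 485 (mod 744).
k ≡ 485*323 ≡ 415 (mod 744).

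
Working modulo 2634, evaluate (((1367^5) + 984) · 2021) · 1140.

1488

(1367)^5 ≡ 923 (mod 2634)
923 + 984 = 1907
1907 · 2021 = 3854047 ≡ 505 (mod 2634)
505 · 1140 = 575700 ≡ 1488 (mod 2634)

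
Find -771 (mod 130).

9

-771 = -6×130 + 9, so -771 ≡ 9 (mod 130).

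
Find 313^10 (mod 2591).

10 in binary is 1010, i.e. 10 = 8 + 2.
313^1 ≡ 313 (mod 2591)
313^2 ≡ 313^2 = 97969 ≡ 2102 (mod 2591)
313^4 ≡ 2102^2 = 4418404 ≡ 749 (mod 2591)
313^8 ≡ 749^2 = 561001 ≡ 1345 (mod 2591)
313^10 = 313^8 · 313^2 ≡ 1345 · 2102 (mod 2591).
1345 · 2102 = 2827190 ≡ 409 (mod 2591).

409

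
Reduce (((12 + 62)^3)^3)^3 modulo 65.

12 + 62 = 74 ≡ 9 (mod 65)
(9)^3 ≡ 14 (mod 65)
(14)^3 ≡ 14 (mod 65)
(14)^3 ≡ 14 (mod 65)

14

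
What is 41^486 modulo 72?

By square-and-multiply:
486 in binary is 111100110, i.e. 486 = 256 + 128 + 64 + 32 + 4 + 2.
41^1 ≡ 41 (mod 72)
41^2 ≡ 41^2 = 1681 ≡ 25 (mod 72)
41^4 ≡ 25^2 = 625 ≡ 49 (mod 72)
41^8 ≡ 49^2 = 2401 ≡ 25 (mod 72)
41^16 ≡ 25^2 = 625 ≡ 49 (mod 72)
41^32 ≡ 49^2 = 2401 ≡ 25 (mod 72)
41^64 ≡ 25^2 = 625 ≡ 49 (mod 72)
41^128 ≡ 49^2 = 2401 ≡ 25 (mod 72)
41^256 ≡ 25^2 = 625 ≡ 49 (mod 72)
41^486 = 41^256 · 41^128 · 41^64 · 41^32 · 41^4 · 41^2 ≡ 49 · 25 · 49 · 25 · 49 · 25 (mod 72).
Accumulate the product:
49 · 25 = 1225 ≡ 1
1 · 49 = 49
49 · 25 = 1225 ≡ 1
1 · 49 = 49
49 · 25 = 1225 ≡ 1

1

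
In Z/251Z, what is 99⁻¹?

71

Apply the Euclidean algorithm and back-substitute:
251 = 2×99 + 53
99 = 1×53 + 46
53 = 1×46 + 7
46 = 6×7 + 4
7 = 1×4 + 3
4 = 1×3 + 1
3 = 3×1 + 0
gcd(99, 251) = 1, so the inverse exists.
Back-substitute for 1:
1 = 1×4 − 1×3
  = −1×7 + 2×4
  = 2×46 − 13×7
  = −13×53 + 15×46
  = 15×99 − 28×53
  = −28×251 + 71×99
So 99⁻¹ ≡ 71 (mod 251).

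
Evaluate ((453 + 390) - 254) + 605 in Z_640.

554

453 + 390 = 843 ≡ 203 (mod 640)
203 - 254 = -51 ≡ 589 (mod 640)
589 + 605 = 1194 ≡ 554 (mod 640)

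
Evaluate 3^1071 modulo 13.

1

Compute successive squares:
1071 in binary is 10000101111, i.e. 1071 = 1024 + 32 + 8 + 4 + 2 + 1.
3^1 ≡ 3 (mod 13)
3^2 ≡ 3^2 = 9 (mod 13)
3^4 ≡ 9^2 = 81 ≡ 3 (mod 13)
3^8 ≡ 3^2 = 9 (mod 13)
3^16 ≡ 9^2 = 81 ≡ 3 (mod 13)
3^32 ≡ 3^2 = 9 (mod 13)
3^64 ≡ 9^2 = 81 ≡ 3 (mod 13)
3^128 ≡ 3^2 = 9 (mod 13)
3^256 ≡ 9^2 = 81 ≡ 3 (mod 13)
3^512 ≡ 3^2 = 9 (mod 13)
3^1024 ≡ 9^2 = 81 ≡ 3 (mod 13)
3^1071 = 3^1024 · 3^32 · 3^8 · 3^4 · 3^2 · 3^1 ≡ 3 · 9 · 9 · 3 · 9 · 3 (mod 13).
Accumulate the product:
3 · 9 = 27 ≡ 1
1 · 9 = 9
9 · 3 = 27 ≡ 1
1 · 9 = 9
9 · 3 = 27 ≡ 1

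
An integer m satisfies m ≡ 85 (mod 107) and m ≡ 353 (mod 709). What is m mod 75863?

73380

107⁻¹ mod 709: 107×656 ≡ 1 (mod 709), so 107⁻¹ ≡ 656.
m = 85 + 107×((353 − 85)×656 mod 709) = 85 + 107×685 = 73380.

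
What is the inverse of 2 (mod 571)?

571 = 285*2 + 1
2 = 2*1 + 0
gcd(2, 571) = 1, so the inverse exists.
Bézout: 1 = 1*571 − 285*2.
So 2⁻¹ ≡ −285 ≡ 286 (mod 571).

286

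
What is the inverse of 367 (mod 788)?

Run the extended Euclidean algorithm:
788 = 2×367 + 54
367 = 6×54 + 43
54 = 1×43 + 11
43 = 3×11 + 10
11 = 1×10 + 1
10 = 10×1 + 0
gcd(367, 788) = 1, so the inverse exists.
Back-substitute for 1:
1 = 1×11 − 1×10
  = −1×43 + 4×11
  = 4×54 − 5×43
  = −5×367 + 34×54
  = 34×788 − 73×367
So 367⁻¹ ≡ −73 ≡ 715 (mod 788).

715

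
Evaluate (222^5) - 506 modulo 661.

497

(222)^5 ≡ 342 (mod 661)
342 - 506 = -164 ≡ 497 (mod 661)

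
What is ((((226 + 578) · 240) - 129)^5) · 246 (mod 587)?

584

226 + 578 = 804 ≡ 217 (mod 587)
217 · 240 = 52080 ≡ 424 (mod 587)
424 - 129 = 295
(295)^5 ≡ 136 (mod 587)
136 · 246 = 33456 ≡ 584 (mod 587)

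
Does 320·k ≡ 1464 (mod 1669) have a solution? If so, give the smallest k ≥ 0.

547

gcd(320, 1669) = 1, so a unique solution mod 1669 exists.
320⁻¹ ≡ 266 (mod 1669).
k ≡ 266·1464 ≡ 547 (mod 1669).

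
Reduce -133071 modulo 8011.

-133071 = -17×8011 + 3116, so -133071 ≡ 3116 (mod 8011).

3116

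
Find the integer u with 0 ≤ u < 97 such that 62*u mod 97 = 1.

36

Apply the Euclidean algorithm and back-substitute:
97 = 1×62 + 35
62 = 1×35 + 27
35 = 1×27 + 8
27 = 3×8 + 3
8 = 2×3 + 2
3 = 1×2 + 1
2 = 2×1 + 0
gcd(62, 97) = 1, so the inverse exists.
Bézout: 1 = −23×97 + 36×62.
So 62⁻¹ ≡ 36 (mod 97).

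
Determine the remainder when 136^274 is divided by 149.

Using repeated squaring:
274 in binary is 100010010, i.e. 274 = 256 + 16 + 2.
136^1 ≡ 136 (mod 149)
136^2 ≡ 136^2 = 18496 ≡ 20 (mod 149)
136^4 ≡ 20^2 = 400 ≡ 102 (mod 149)
136^8 ≡ 102^2 = 10404 ≡ 123 (mod 149)
136^16 ≡ 123^2 = 15129 ≡ 80 (mod 149)
136^32 ≡ 80^2 = 6400 ≡ 142 (mod 149)
136^64 ≡ 142^2 = 20164 ≡ 49 (mod 149)
136^128 ≡ 49^2 = 2401 ≡ 17 (mod 149)
136^256 ≡ 17^2 = 289 ≡ 140 (mod 149)
136^274 = 136^256 × 136^16 × 136^2 ≡ 140 × 80 × 20 (mod 149).
Accumulate the product:
140 × 80 = 11200 ≡ 25
25 × 20 = 500 ≡ 53

53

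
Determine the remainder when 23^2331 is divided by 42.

29

2331 in binary is 100100011011, i.e. 2331 = 2048 + 256 + 16 + 8 + 2 + 1.
23^1 ≡ 23 (mod 42)
23^2 ≡ 23^2 = 529 ≡ 25 (mod 42)
23^4 ≡ 25^2 = 625 ≡ 37 (mod 42)
23^8 ≡ 37^2 = 1369 ≡ 25 (mod 42)
23^16 ≡ 25^2 = 625 ≡ 37 (mod 42)
23^32 ≡ 37^2 = 1369 ≡ 25 (mod 42)
23^64 ≡ 25^2 = 625 ≡ 37 (mod 42)
23^128 ≡ 37^2 = 1369 ≡ 25 (mod 42)
23^256 ≡ 25^2 = 625 ≡ 37 (mod 42)
23^512 ≡ 37^2 = 1369 ≡ 25 (mod 42)
23^1024 ≡ 25^2 = 625 ≡ 37 (mod 42)
23^2048 ≡ 37^2 = 1369 ≡ 25 (mod 42)
23^2331 = 23^2048 * 23^256 * 23^16 * 23^8 * 23^2 * 23^1 ≡ 25 * 37 * 37 * 25 * 25 * 23 (mod 42).
Accumulate the product:
25 * 37 = 925 ≡ 1
1 * 37 = 37
37 * 25 = 925 ≡ 1
1 * 25 = 25
25 * 23 = 575 ≡ 29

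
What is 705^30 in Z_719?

696

By square-and-multiply:
30 in binary is 11110, i.e. 30 = 16 + 8 + 4 + 2.
705^1 ≡ 705 (mod 719)
705^2 ≡ 705^2 = 497025 ≡ 196 (mod 719)
705^4 ≡ 196^2 = 38416 ≡ 309 (mod 719)
705^8 ≡ 309^2 = 95481 ≡ 573 (mod 719)
705^16 ≡ 573^2 = 328329 ≡ 465 (mod 719)
705^30 = 705^16 × 705^8 × 705^4 × 705^2 ≡ 465 × 573 × 309 × 196 (mod 719).
Accumulate the product:
465 × 573 = 266445 ≡ 415
415 × 309 = 128235 ≡ 253
253 × 196 = 49588 ≡ 696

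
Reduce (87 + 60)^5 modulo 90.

27

87 + 60 = 147 ≡ 57 (mod 90)
(57)^5 ≡ 27 (mod 90)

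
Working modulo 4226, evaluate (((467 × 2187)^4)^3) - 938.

467 × 2187 = 1021329 ≡ 2863 (mod 4226)
(2863)^4 ≡ 3081 (mod 4226)
(3081)^3 ≡ 2287 (mod 4226)
2287 - 938 = 1349

1349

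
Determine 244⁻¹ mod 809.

809 = 3×244 + 77
244 = 3×77 + 13
77 = 5×13 + 12
13 = 1×12 + 1
12 = 12×1 + 0
gcd(244, 809) = 1, so the inverse exists.
Back-substitute for 1:
1 = 1×13 − 1×12
  = −1×77 + 6×13
  = 6×244 − 19×77
  = −19×809 + 63×244
So 244⁻¹ ≡ 63 (mod 809).

63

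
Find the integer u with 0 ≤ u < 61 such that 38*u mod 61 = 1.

53

Run the extended Euclidean algorithm:
61 = 1·38 + 23
38 = 1·23 + 15
23 = 1·15 + 8
15 = 1·8 + 7
8 = 1·7 + 1
7 = 7·1 + 0
gcd(38, 61) = 1, so the inverse exists.
Bézout: 1 = 5·61 − 8·38.
So 38⁻¹ ≡ −8 ≡ 53 (mod 61).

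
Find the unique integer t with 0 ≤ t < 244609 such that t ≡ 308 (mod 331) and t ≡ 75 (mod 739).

65846

331⁻¹ mod 739: 331·643 ≡ 1 (mod 739), so 331⁻¹ ≡ 643.
t = 308 + 331·((75 − 308)·643 mod 739) = 308 + 331·198 = 65846.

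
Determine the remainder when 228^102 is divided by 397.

314

By square-and-multiply:
228^1 ≡ 228 (mod 397)
228^2 ≡ 228^2 = 51984 ≡ 374 (mod 397)
228^4 ≡ 374^2 = 139876 ≡ 132 (mod 397)
228^8 ≡ 132^2 = 17424 ≡ 353 (mod 397)
228^16 ≡ 353^2 = 124609 ≡ 348 (mod 397)
228^32 ≡ 348^2 = 121104 ≡ 19 (mod 397)
228^64 ≡ 19^2 = 361 (mod 397)
228^102 = 228^64 × 228^32 × 228^4 × 228^2 ≡ 361 × 19 × 132 × 374 (mod 397).
Accumulate the product:
361 × 19 = 6859 ≡ 110
110 × 132 = 14520 ≡ 228
228 × 374 = 85272 ≡ 314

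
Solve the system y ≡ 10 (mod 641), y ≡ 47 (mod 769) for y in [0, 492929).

641⁻¹ mod 769: 641*6 ≡ 1 (mod 769), so 641⁻¹ ≡ 6.
y = 10 + 641*((47 − 10)*6 mod 769) = 10 + 641*222 = 142312.

142312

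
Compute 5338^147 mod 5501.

Using repeated squaring:
147 in binary is 10010011, i.e. 147 = 128 + 16 + 2 + 1.
5338^1 ≡ 5338 (mod 5501)
5338^2 ≡ 5338^2 = 28494244 ≡ 4565 (mod 5501)
5338^4 ≡ 4565^2 = 20839225 ≡ 1437 (mod 5501)
5338^8 ≡ 1437^2 = 2064969 ≡ 2094 (mod 5501)
5338^16 ≡ 2094^2 = 4384836 ≡ 539 (mod 5501)
5338^32 ≡ 539^2 = 290521 ≡ 4469 (mod 5501)
5338^64 ≡ 4469^2 = 19971961 ≡ 3331 (mod 5501)
5338^128 ≡ 3331^2 = 11095561 ≡ 44 (mod 5501)
5338^147 = 5338^128 × 5338^16 × 5338^2 × 5338^1 ≡ 44 × 539 × 4565 × 5338 (mod 5501).
Accumulate the product:
44 × 539 = 23716 ≡ 1712
1712 × 4565 = 7815280 ≡ 3860
3860 × 5338 = 20604680 ≡ 3435

3435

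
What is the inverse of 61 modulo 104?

29

Run the extended Euclidean algorithm:
104 = 1×61 + 43
61 = 1×43 + 18
43 = 2×18 + 7
18 = 2×7 + 4
7 = 1×4 + 3
4 = 1×3 + 1
3 = 3×1 + 0
gcd(61, 104) = 1, so the inverse exists.
Bézout: 1 = −17×104 + 29×61.
So 61⁻¹ ≡ 29 (mod 104).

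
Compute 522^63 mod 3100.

63 in binary is 111111, i.e. 63 = 32 + 16 + 8 + 4 + 2 + 1.
522^1 ≡ 522 (mod 3100)
522^2 ≡ 522^2 = 272484 ≡ 2784 (mod 3100)
522^4 ≡ 2784^2 = 7750656 ≡ 656 (mod 3100)
522^8 ≡ 656^2 = 430336 ≡ 2536 (mod 3100)
522^16 ≡ 2536^2 = 6431296 ≡ 1896 (mod 3100)
522^32 ≡ 1896^2 = 3594816 ≡ 1916 (mod 3100)
522^63 = 522^32 * 522^16 * 522^8 * 522^4 * 522^2 * 522^1 ≡ 1916 * 1896 * 2536 * 656 * 2784 * 522 (mod 3100).
Accumulate the product:
1916 * 1896 = 3632736 ≡ 2636
2636 * 2536 = 6684896 ≡ 1296
1296 * 656 = 850176 ≡ 776
776 * 2784 = 2160384 ≡ 2784
2784 * 522 = 1453248 ≡ 2448

2448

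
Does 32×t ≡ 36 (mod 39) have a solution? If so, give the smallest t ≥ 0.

6

gcd(32, 39) = 1, so a unique solution mod 39 exists.
32⁻¹ ≡ 11 (mod 39).
t ≡ 11×36 ≡ 6 (mod 39).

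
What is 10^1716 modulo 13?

Using repeated squaring:
1716 in binary is 11010110100, i.e. 1716 = 1024 + 512 + 128 + 32 + 16 + 4.
10^1 ≡ 10 (mod 13)
10^2 ≡ 10^2 = 100 ≡ 9 (mod 13)
10^4 ≡ 9^2 = 81 ≡ 3 (mod 13)
10^8 ≡ 3^2 = 9 (mod 13)
10^16 ≡ 9^2 = 81 ≡ 3 (mod 13)
10^32 ≡ 3^2 = 9 (mod 13)
10^64 ≡ 9^2 = 81 ≡ 3 (mod 13)
10^128 ≡ 3^2 = 9 (mod 13)
10^256 ≡ 9^2 = 81 ≡ 3 (mod 13)
10^512 ≡ 3^2 = 9 (mod 13)
10^1024 ≡ 9^2 = 81 ≡ 3 (mod 13)
10^1716 = 10^1024 * 10^512 * 10^128 * 10^32 * 10^16 * 10^4 ≡ 3 * 9 * 9 * 9 * 3 * 3 (mod 13).
Accumulate the product:
3 * 9 = 27 ≡ 1
1 * 9 = 9
9 * 9 = 81 ≡ 3
3 * 3 = 9
9 * 3 = 27 ≡ 1

1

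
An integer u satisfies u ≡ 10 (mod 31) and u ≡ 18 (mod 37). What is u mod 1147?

351

31⁻¹ mod 37: 31·6 ≡ 1 (mod 37), so 31⁻¹ ≡ 6.
u = 10 + 31·((18 − 10)·6 mod 37) = 10 + 31·11 = 351.
Check: 351 mod 31 = 10, 351 mod 37 = 18. ✓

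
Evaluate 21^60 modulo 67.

14

Compute successive squares:
60 in binary is 111100, i.e. 60 = 32 + 16 + 8 + 4.
21^1 ≡ 21 (mod 67)
21^2 ≡ 21^2 = 441 ≡ 39 (mod 67)
21^4 ≡ 39^2 = 1521 ≡ 47 (mod 67)
21^8 ≡ 47^2 = 2209 ≡ 65 (mod 67)
21^16 ≡ 65^2 = 4225 ≡ 4 (mod 67)
21^32 ≡ 4^2 = 16 (mod 67)
21^60 = 21^32 * 21^16 * 21^8 * 21^4 ≡ 16 * 4 * 65 * 47 (mod 67).
Accumulate the product:
16 * 4 = 64
64 * 65 = 4160 ≡ 6
6 * 47 = 282 ≡ 14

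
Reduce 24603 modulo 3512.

19

24603 = 7·3512 + 19, so 24603 ≡ 19 (mod 3512).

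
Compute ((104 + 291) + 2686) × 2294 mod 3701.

104 + 291 = 395
395 + 2686 = 3081
3081 × 2294 = 7067814 ≡ 2605 (mod 3701)

2605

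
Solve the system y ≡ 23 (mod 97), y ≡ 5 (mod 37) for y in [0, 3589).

3224

97⁻¹ mod 37: 97×29 ≡ 1 (mod 37), so 97⁻¹ ≡ 29.
y = 23 + 97×((5 − 23)×29 mod 37) = 23 + 97×33 = 3224.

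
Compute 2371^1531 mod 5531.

98

Compute successive squares:
1531 in binary is 10111111011, i.e. 1531 = 1024 + 256 + 128 + 64 + 32 + 16 + 8 + 2 + 1.
2371^1 ≡ 2371 (mod 5531)
2371^2 ≡ 2371^2 = 5621641 ≡ 2145 (mod 5531)
2371^4 ≡ 2145^2 = 4601025 ≡ 4764 (mod 5531)
2371^8 ≡ 4764^2 = 22695696 ≡ 2003 (mod 5531)
2371^16 ≡ 2003^2 = 4012009 ≡ 2034 (mod 5531)
2371^32 ≡ 2034^2 = 4137156 ≡ 5499 (mod 5531)
2371^64 ≡ 5499^2 = 30239001 ≡ 1024 (mod 5531)
2371^128 ≡ 1024^2 = 1048576 ≡ 3217 (mod 5531)
2371^256 ≡ 3217^2 = 10349089 ≡ 588 (mod 5531)
2371^512 ≡ 588^2 = 345744 ≡ 2822 (mod 5531)
2371^1024 ≡ 2822^2 = 7963684 ≡ 4575 (mod 5531)
2371^1531 = 2371^1024 × 2371^256 × 2371^128 × 2371^64 × 2371^32 × 2371^16 × 2371^8 × 2371^2 × 2371^1 ≡ 4575 × 588 × 3217 × 1024 × 5499 × 2034 × 2003 × 2145 × 2371 (mod 5531).
Accumulate the product:
4575 × 588 = 2690100 ≡ 2034
2034 × 3217 = 6543378 ≡ 205
205 × 1024 = 209920 ≡ 5273
5273 × 5499 = 28996227 ≡ 2725
2725 × 2034 = 5542650 ≡ 588
588 × 2003 = 1177764 ≡ 5192
5192 × 2145 = 11136840 ≡ 2937
2937 × 2371 = 6963627 ≡ 98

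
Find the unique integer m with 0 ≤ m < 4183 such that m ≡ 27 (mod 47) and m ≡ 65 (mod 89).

1578

47⁻¹ mod 89: 47×36 ≡ 1 (mod 89), so 47⁻¹ ≡ 36.
m = 27 + 47×((65 − 27)×36 mod 89) = 27 + 47×33 = 1578.
Check: 1578 mod 47 = 27, 1578 mod 89 = 65. ✓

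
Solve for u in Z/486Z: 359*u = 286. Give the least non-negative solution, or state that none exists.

gcd(359, 486) = 1, so a unique solution mod 486 exists.
359⁻¹ ≡ 287 (mod 486).
u ≡ 287*286 ≡ 434 (mod 486).

434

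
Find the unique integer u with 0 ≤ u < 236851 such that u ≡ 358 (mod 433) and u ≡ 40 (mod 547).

225951

433⁻¹ mod 547: 433·523 ≡ 1 (mod 547), so 433⁻¹ ≡ 523.
u = 358 + 433·((40 − 358)·523 mod 547) = 358 + 433·521 = 225951.
Check: 225951 mod 433 = 358, 225951 mod 547 = 40. ✓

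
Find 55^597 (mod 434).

597 in binary is 1001010101, i.e. 597 = 512 + 64 + 16 + 4 + 1.
55^1 ≡ 55 (mod 434)
55^2 ≡ 55^2 = 3025 ≡ 421 (mod 434)
55^4 ≡ 421^2 = 177241 ≡ 169 (mod 434)
55^8 ≡ 169^2 = 28561 ≡ 351 (mod 434)
55^16 ≡ 351^2 = 123201 ≡ 379 (mod 434)
55^32 ≡ 379^2 = 143641 ≡ 421 (mod 434)
55^64 ≡ 421^2 = 177241 ≡ 169 (mod 434)
55^128 ≡ 169^2 = 28561 ≡ 351 (mod 434)
55^256 ≡ 351^2 = 123201 ≡ 379 (mod 434)
55^512 ≡ 379^2 = 143641 ≡ 421 (mod 434)
55^597 = 55^512 × 55^64 × 55^16 × 55^4 × 55^1 ≡ 421 × 169 × 379 × 169 × 55 (mod 434).
Accumulate the product:
421 × 169 = 71149 ≡ 407
407 × 379 = 154253 ≡ 183
183 × 169 = 30927 ≡ 113
113 × 55 = 6215 ≡ 139

139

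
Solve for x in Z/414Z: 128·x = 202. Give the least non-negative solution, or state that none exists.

173

gcd(128, 414) = 2, and 2 | 202, so solutions exist.
Divide through by 2: 64·x ≡ 101 (mod 207).
64⁻¹ ≡ 55 (mod 207).
x ≡ 55·101 ≡ 173 (mod 207).
The smallest non-negative solution is x = 173.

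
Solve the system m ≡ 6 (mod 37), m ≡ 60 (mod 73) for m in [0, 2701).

1301

37⁻¹ mod 73: 37×2 ≡ 1 (mod 73), so 37⁻¹ ≡ 2.
m = 6 + 37×((60 − 6)×2 mod 73) = 6 + 37×35 = 1301.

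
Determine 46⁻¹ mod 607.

66

Apply the Euclidean algorithm and back-substitute:
607 = 13·46 + 9
46 = 5·9 + 1
9 = 9·1 + 0
gcd(46, 607) = 1, so the inverse exists.
Back-substitute for 1:
1 = 1·46 − 5·9
  = −5·607 + 66·46
So 46⁻¹ ≡ 66 (mod 607).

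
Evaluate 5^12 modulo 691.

651

Compute successive squares:
12 in binary is 1100, i.e. 12 = 8 + 4.
5^1 ≡ 5 (mod 691)
5^2 ≡ 5^2 = 25 (mod 691)
5^4 ≡ 25^2 = 625 (mod 691)
5^8 ≡ 625^2 = 390625 ≡ 210 (mod 691)
5^12 = 5^8 * 5^4 ≡ 210 * 625 (mod 691).
210 * 625 = 131250 ≡ 651 (mod 691).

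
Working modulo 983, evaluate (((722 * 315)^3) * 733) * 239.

576

722 * 315 = 227430 ≡ 357 (mod 983)
(357)^3 ≡ 155 (mod 983)
155 * 733 = 113615 ≡ 570 (mod 983)
570 * 239 = 136230 ≡ 576 (mod 983)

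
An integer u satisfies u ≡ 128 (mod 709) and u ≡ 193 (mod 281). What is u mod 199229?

709⁻¹ mod 281: 709×65 ≡ 1 (mod 281), so 709⁻¹ ≡ 65.
u = 128 + 709×((193 − 128)×65 mod 281) = 128 + 709×10 = 7218.
Check: 7218 mod 709 = 128, 7218 mod 281 = 193. ✓

7218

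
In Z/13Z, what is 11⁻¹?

13 = 1*11 + 2
11 = 5*2 + 1
2 = 2*1 + 0
gcd(11, 13) = 1, so the inverse exists.
Bézout: 1 = −5*13 + 6*11.
So 11⁻¹ ≡ 6 (mod 13).

6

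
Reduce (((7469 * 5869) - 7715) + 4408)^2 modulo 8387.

7430

7469 * 5869 = 43835561 ≡ 5099 (mod 8387)
5099 - 7715 = -2616 ≡ 5771 (mod 8387)
5771 + 4408 = 10179 ≡ 1792 (mod 8387)
(1792)^2 ≡ 7430 (mod 8387)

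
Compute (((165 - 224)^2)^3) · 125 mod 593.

165 - 224 = -59 ≡ 534 (mod 593)
(534)^2 ≡ 516 (mod 593)
(516)^3 ≡ 77 (mod 593)
77 · 125 = 9625 ≡ 137 (mod 593)

137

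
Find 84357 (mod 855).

84357 = 98·855 + 567, so 84357 ≡ 567 (mod 855).

567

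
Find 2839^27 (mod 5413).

27 in binary is 11011, i.e. 27 = 16 + 8 + 2 + 1.
2839^1 ≡ 2839 (mod 5413)
2839^2 ≡ 2839^2 = 8059921 ≡ 5377 (mod 5413)
2839^4 ≡ 5377^2 = 28912129 ≡ 1296 (mod 5413)
2839^8 ≡ 1296^2 = 1679616 ≡ 1586 (mod 5413)
2839^16 ≡ 1586^2 = 2515396 ≡ 3764 (mod 5413)
2839^27 = 2839^16 · 2839^8 · 2839^2 · 2839^1 ≡ 3764 · 1586 · 5377 · 2839 (mod 5413).
Accumulate the product:
3764 · 1586 = 5969704 ≡ 4578
4578 · 5377 = 24615906 ≡ 2995
2995 · 2839 = 8502805 ≡ 4395

4395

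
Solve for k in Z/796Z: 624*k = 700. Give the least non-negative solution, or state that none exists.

107

gcd(624, 796) = 4, and 4 | 700, so solutions exist.
Divide through by 4: 156*k ≡ 175 mod 199.
156⁻¹ ≡ 37 (mod 199).
k ≡ 37*175 ≡ 107 (mod 199).
The smallest non-negative solution is k = 107.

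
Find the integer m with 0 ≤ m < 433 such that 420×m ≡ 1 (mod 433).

Apply the Euclidean algorithm and back-substitute:
433 = 1*420 + 13
420 = 32*13 + 4
13 = 3*4 + 1
4 = 4*1 + 0
gcd(420, 433) = 1, so the inverse exists.
Back-substitute for 1:
1 = 1*13 − 3*4
  = −3*420 + 97*13
  = 97*433 − 100*420
So 420⁻¹ ≡ −100 ≡ 333 (mod 433).

333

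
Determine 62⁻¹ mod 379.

324

Apply the Euclidean algorithm and back-substitute:
379 = 6×62 + 7
62 = 8×7 + 6
7 = 1×6 + 1
6 = 6×1 + 0
gcd(62, 379) = 1, so the inverse exists.
Bézout: 1 = 9×379 − 55×62.
So 62⁻¹ ≡ −55 ≡ 324 (mod 379).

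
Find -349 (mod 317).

-349 = -2*317 + 285, so -349 ≡ 285 (mod 317).

285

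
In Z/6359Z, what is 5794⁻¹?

Apply the Euclidean algorithm and back-substitute:
6359 = 1*5794 + 565
5794 = 10*565 + 144
565 = 3*144 + 133
144 = 1*133 + 11
133 = 12*11 + 1
11 = 11*1 + 0
gcd(5794, 6359) = 1, so the inverse exists.
Bézout: 1 = 523*6359 − 574*5794.
So 5794⁻¹ ≡ −574 ≡ 5785 (mod 6359).

5785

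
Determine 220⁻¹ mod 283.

274

Run the extended Euclidean algorithm:
283 = 1·220 + 63
220 = 3·63 + 31
63 = 2·31 + 1
31 = 31·1 + 0
gcd(220, 283) = 1, so the inverse exists.
Back-substitute for 1:
1 = 1·63 − 2·31
  = −2·220 + 7·63
  = 7·283 − 9·220
So 220⁻¹ ≡ −9 ≡ 274 (mod 283).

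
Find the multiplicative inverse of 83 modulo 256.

219

256 = 3·83 + 7
83 = 11·7 + 6
7 = 1·6 + 1
6 = 6·1 + 0
gcd(83, 256) = 1, so the inverse exists.
Bézout: 1 = 12·256 − 37·83.
So 83⁻¹ ≡ −37 ≡ 219 (mod 256).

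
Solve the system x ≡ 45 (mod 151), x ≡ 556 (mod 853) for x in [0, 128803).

151⁻¹ mod 853: 151×322 ≡ 1 (mod 853), so 151⁻¹ ≡ 322.
x = 45 + 151×((556 − 45)×322 mod 853) = 45 + 151×766 = 115711.

115711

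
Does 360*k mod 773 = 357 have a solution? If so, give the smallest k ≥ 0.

497

gcd(360, 773) = 1, so a unique solution mod 773 exists.
360⁻¹ ≡ 350 (mod 773).
k ≡ 350*357 ≡ 497 (mod 773).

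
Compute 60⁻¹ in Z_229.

42

By the extended Euclidean algorithm:
229 = 3×60 + 49
60 = 1×49 + 11
49 = 4×11 + 5
11 = 2×5 + 1
5 = 5×1 + 0
gcd(60, 229) = 1, so the inverse exists.
Back-substitute for 1:
1 = 1×11 − 2×5
  = −2×49 + 9×11
  = 9×60 − 11×49
  = −11×229 + 42×60
So 60⁻¹ ≡ 42 (mod 229).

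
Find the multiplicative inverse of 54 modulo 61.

26

Run the extended Euclidean algorithm:
61 = 1·54 + 7
54 = 7·7 + 5
7 = 1·5 + 2
5 = 2·2 + 1
2 = 2·1 + 0
gcd(54, 61) = 1, so the inverse exists.
Bézout: 1 = −23·61 + 26·54.
So 54⁻¹ ≡ 26 (mod 61).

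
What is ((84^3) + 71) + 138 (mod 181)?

(84)^3 ≡ 110 (mod 181)
110 + 71 = 181 ≡ 0 (mod 181)
0 + 138 = 138

138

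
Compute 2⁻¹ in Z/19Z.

10

Apply the Euclidean algorithm and back-substitute:
19 = 9·2 + 1
2 = 2·1 + 0
gcd(2, 19) = 1, so the inverse exists.
Bézout: 1 = 1·19 − 9·2.
So 2⁻¹ ≡ −9 ≡ 10 (mod 19).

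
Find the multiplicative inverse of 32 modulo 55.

Run the extended Euclidean algorithm:
55 = 1*32 + 23
32 = 1*23 + 9
23 = 2*9 + 5
9 = 1*5 + 4
5 = 1*4 + 1
4 = 4*1 + 0
gcd(32, 55) = 1, so the inverse exists.
Back-substitute for 1:
1 = 1*5 − 1*4
  = −1*9 + 2*5
  = 2*23 − 5*9
  = −5*32 + 7*23
  = 7*55 − 12*32
So 32⁻¹ ≡ −12 ≡ 43 (mod 55).

43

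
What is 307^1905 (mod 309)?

94

1905 in binary is 11101110001, i.e. 1905 = 1024 + 512 + 256 + 64 + 32 + 16 + 1.
307^1 ≡ 307 (mod 309)
307^2 ≡ 307^2 = 94249 ≡ 4 (mod 309)
307^4 ≡ 4^2 = 16 (mod 309)
307^8 ≡ 16^2 = 256 (mod 309)
307^16 ≡ 256^2 = 65536 ≡ 28 (mod 309)
307^32 ≡ 28^2 = 784 ≡ 166 (mod 309)
307^64 ≡ 166^2 = 27556 ≡ 55 (mod 309)
307^128 ≡ 55^2 = 3025 ≡ 244 (mod 309)
307^256 ≡ 244^2 = 59536 ≡ 208 (mod 309)
307^512 ≡ 208^2 = 43264 ≡ 4 (mod 309)
307^1024 ≡ 4^2 = 16 (mod 309)
307^1905 = 307^1024 · 307^512 · 307^256 · 307^64 · 307^32 · 307^16 · 307^1 ≡ 16 · 4 · 208 · 55 · 166 · 28 · 307 (mod 309).
Accumulate the product:
16 · 4 = 64
64 · 208 = 13312 ≡ 25
25 · 55 = 1375 ≡ 139
139 · 166 = 23074 ≡ 208
208 · 28 = 5824 ≡ 262
262 · 307 = 80434 ≡ 94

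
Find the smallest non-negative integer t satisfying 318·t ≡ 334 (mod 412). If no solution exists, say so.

gcd(318, 412) = 2, and 2 | 334, so solutions exist.
Divide through by 2: 159·t ≡ 167 mod 206.
159⁻¹ ≡ 149 (mod 206).
t ≡ 149·167 ≡ 163 (mod 206).
The smallest non-negative solution is t = 163.

163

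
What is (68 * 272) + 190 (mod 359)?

68 * 272 = 18496 ≡ 187 (mod 359)
187 + 190 = 377 ≡ 18 (mod 359)

18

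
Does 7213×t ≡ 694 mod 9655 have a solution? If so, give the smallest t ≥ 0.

gcd(7213, 9655) = 1, so a unique solution mod 9655 exists.
7213⁻¹ ≡ 8117 (mod 9655).
t ≡ 8117×694 ≡ 4333 (mod 9655).

4333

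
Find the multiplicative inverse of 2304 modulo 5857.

3170

Run the extended Euclidean algorithm:
5857 = 2·2304 + 1249
2304 = 1·1249 + 1055
1249 = 1·1055 + 194
1055 = 5·194 + 85
194 = 2·85 + 24
85 = 3·24 + 13
24 = 1·13 + 11
13 = 1·11 + 2
11 = 5·2 + 1
2 = 2·1 + 0
gcd(2304, 5857) = 1, so the inverse exists.
Bézout: 1 = 1057·5857 − 2687·2304.
So 2304⁻¹ ≡ −2687 ≡ 3170 (mod 5857).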